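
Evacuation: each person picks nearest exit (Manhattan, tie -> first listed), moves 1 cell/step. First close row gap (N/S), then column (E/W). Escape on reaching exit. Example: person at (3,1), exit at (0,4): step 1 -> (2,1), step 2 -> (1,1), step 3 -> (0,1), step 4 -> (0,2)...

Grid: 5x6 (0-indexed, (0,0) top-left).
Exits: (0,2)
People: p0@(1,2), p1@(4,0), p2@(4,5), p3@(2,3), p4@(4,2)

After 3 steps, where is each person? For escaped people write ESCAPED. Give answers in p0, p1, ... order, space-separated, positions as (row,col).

Step 1: p0:(1,2)->(0,2)->EXIT | p1:(4,0)->(3,0) | p2:(4,5)->(3,5) | p3:(2,3)->(1,3) | p4:(4,2)->(3,2)
Step 2: p0:escaped | p1:(3,0)->(2,0) | p2:(3,5)->(2,5) | p3:(1,3)->(0,3) | p4:(3,2)->(2,2)
Step 3: p0:escaped | p1:(2,0)->(1,0) | p2:(2,5)->(1,5) | p3:(0,3)->(0,2)->EXIT | p4:(2,2)->(1,2)

ESCAPED (1,0) (1,5) ESCAPED (1,2)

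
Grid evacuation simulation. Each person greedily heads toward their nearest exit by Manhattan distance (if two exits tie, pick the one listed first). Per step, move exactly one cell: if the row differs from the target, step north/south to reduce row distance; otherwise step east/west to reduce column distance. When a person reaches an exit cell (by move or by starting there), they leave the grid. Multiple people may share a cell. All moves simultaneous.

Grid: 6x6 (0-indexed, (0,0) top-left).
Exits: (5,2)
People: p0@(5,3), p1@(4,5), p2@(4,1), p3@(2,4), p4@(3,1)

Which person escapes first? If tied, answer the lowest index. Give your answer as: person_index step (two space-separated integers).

Step 1: p0:(5,3)->(5,2)->EXIT | p1:(4,5)->(5,5) | p2:(4,1)->(5,1) | p3:(2,4)->(3,4) | p4:(3,1)->(4,1)
Step 2: p0:escaped | p1:(5,5)->(5,4) | p2:(5,1)->(5,2)->EXIT | p3:(3,4)->(4,4) | p4:(4,1)->(5,1)
Step 3: p0:escaped | p1:(5,4)->(5,3) | p2:escaped | p3:(4,4)->(5,4) | p4:(5,1)->(5,2)->EXIT
Step 4: p0:escaped | p1:(5,3)->(5,2)->EXIT | p2:escaped | p3:(5,4)->(5,3) | p4:escaped
Step 5: p0:escaped | p1:escaped | p2:escaped | p3:(5,3)->(5,2)->EXIT | p4:escaped
Exit steps: [1, 4, 2, 5, 3]
First to escape: p0 at step 1

Answer: 0 1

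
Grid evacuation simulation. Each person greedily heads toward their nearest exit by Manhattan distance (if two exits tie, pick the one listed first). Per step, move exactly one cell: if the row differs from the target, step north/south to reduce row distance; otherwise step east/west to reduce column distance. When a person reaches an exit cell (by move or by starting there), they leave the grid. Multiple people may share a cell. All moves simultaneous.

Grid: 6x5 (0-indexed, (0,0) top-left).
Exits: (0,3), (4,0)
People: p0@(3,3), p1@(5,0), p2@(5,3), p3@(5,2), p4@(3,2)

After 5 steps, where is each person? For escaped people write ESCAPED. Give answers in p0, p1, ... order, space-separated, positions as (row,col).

Step 1: p0:(3,3)->(2,3) | p1:(5,0)->(4,0)->EXIT | p2:(5,3)->(4,3) | p3:(5,2)->(4,2) | p4:(3,2)->(4,2)
Step 2: p0:(2,3)->(1,3) | p1:escaped | p2:(4,3)->(4,2) | p3:(4,2)->(4,1) | p4:(4,2)->(4,1)
Step 3: p0:(1,3)->(0,3)->EXIT | p1:escaped | p2:(4,2)->(4,1) | p3:(4,1)->(4,0)->EXIT | p4:(4,1)->(4,0)->EXIT
Step 4: p0:escaped | p1:escaped | p2:(4,1)->(4,0)->EXIT | p3:escaped | p4:escaped

ESCAPED ESCAPED ESCAPED ESCAPED ESCAPED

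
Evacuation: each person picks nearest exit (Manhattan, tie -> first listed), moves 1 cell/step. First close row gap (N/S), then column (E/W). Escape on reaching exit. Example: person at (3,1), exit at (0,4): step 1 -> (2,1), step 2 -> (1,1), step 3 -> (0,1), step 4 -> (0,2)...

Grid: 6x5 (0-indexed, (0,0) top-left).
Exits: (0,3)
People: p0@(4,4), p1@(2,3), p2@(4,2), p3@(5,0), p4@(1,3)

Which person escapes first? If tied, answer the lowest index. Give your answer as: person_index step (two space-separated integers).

Step 1: p0:(4,4)->(3,4) | p1:(2,3)->(1,3) | p2:(4,2)->(3,2) | p3:(5,0)->(4,0) | p4:(1,3)->(0,3)->EXIT
Step 2: p0:(3,4)->(2,4) | p1:(1,3)->(0,3)->EXIT | p2:(3,2)->(2,2) | p3:(4,0)->(3,0) | p4:escaped
Step 3: p0:(2,4)->(1,4) | p1:escaped | p2:(2,2)->(1,2) | p3:(3,0)->(2,0) | p4:escaped
Step 4: p0:(1,4)->(0,4) | p1:escaped | p2:(1,2)->(0,2) | p3:(2,0)->(1,0) | p4:escaped
Step 5: p0:(0,4)->(0,3)->EXIT | p1:escaped | p2:(0,2)->(0,3)->EXIT | p3:(1,0)->(0,0) | p4:escaped
Step 6: p0:escaped | p1:escaped | p2:escaped | p3:(0,0)->(0,1) | p4:escaped
Step 7: p0:escaped | p1:escaped | p2:escaped | p3:(0,1)->(0,2) | p4:escaped
Step 8: p0:escaped | p1:escaped | p2:escaped | p3:(0,2)->(0,3)->EXIT | p4:escaped
Exit steps: [5, 2, 5, 8, 1]
First to escape: p4 at step 1

Answer: 4 1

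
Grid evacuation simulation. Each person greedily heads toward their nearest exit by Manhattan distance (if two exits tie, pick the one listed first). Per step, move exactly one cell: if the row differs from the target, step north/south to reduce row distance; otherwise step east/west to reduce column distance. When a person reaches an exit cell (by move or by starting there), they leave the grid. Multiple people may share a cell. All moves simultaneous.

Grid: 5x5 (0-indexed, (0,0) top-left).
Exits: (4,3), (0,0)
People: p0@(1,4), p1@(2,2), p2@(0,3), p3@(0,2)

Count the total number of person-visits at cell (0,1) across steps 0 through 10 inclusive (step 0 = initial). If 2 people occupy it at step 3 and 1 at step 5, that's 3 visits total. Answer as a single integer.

Answer: 2

Derivation:
Step 0: p0@(1,4) p1@(2,2) p2@(0,3) p3@(0,2) -> at (0,1): 0 [-], cum=0
Step 1: p0@(2,4) p1@(3,2) p2@(0,2) p3@(0,1) -> at (0,1): 1 [p3], cum=1
Step 2: p0@(3,4) p1@(4,2) p2@(0,1) p3@ESC -> at (0,1): 1 [p2], cum=2
Step 3: p0@(4,4) p1@ESC p2@ESC p3@ESC -> at (0,1): 0 [-], cum=2
Step 4: p0@ESC p1@ESC p2@ESC p3@ESC -> at (0,1): 0 [-], cum=2
Total visits = 2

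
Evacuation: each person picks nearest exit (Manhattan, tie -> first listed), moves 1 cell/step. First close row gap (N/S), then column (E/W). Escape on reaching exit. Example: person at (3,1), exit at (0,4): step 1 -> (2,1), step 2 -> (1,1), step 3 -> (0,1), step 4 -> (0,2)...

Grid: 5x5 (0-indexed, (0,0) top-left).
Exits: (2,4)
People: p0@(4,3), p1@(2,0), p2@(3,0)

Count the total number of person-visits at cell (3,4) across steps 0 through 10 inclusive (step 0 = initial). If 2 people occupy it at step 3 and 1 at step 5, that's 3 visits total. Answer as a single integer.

Answer: 0

Derivation:
Step 0: p0@(4,3) p1@(2,0) p2@(3,0) -> at (3,4): 0 [-], cum=0
Step 1: p0@(3,3) p1@(2,1) p2@(2,0) -> at (3,4): 0 [-], cum=0
Step 2: p0@(2,3) p1@(2,2) p2@(2,1) -> at (3,4): 0 [-], cum=0
Step 3: p0@ESC p1@(2,3) p2@(2,2) -> at (3,4): 0 [-], cum=0
Step 4: p0@ESC p1@ESC p2@(2,3) -> at (3,4): 0 [-], cum=0
Step 5: p0@ESC p1@ESC p2@ESC -> at (3,4): 0 [-], cum=0
Total visits = 0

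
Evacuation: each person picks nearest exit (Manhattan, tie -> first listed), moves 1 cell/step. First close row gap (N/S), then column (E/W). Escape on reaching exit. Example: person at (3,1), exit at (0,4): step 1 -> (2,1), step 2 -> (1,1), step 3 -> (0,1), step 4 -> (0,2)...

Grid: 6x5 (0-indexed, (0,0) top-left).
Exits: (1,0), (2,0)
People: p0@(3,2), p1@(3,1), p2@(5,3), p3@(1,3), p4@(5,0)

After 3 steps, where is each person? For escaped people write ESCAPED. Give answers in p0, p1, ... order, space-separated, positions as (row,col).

Step 1: p0:(3,2)->(2,2) | p1:(3,1)->(2,1) | p2:(5,3)->(4,3) | p3:(1,3)->(1,2) | p4:(5,0)->(4,0)
Step 2: p0:(2,2)->(2,1) | p1:(2,1)->(2,0)->EXIT | p2:(4,3)->(3,3) | p3:(1,2)->(1,1) | p4:(4,0)->(3,0)
Step 3: p0:(2,1)->(2,0)->EXIT | p1:escaped | p2:(3,3)->(2,3) | p3:(1,1)->(1,0)->EXIT | p4:(3,0)->(2,0)->EXIT

ESCAPED ESCAPED (2,3) ESCAPED ESCAPED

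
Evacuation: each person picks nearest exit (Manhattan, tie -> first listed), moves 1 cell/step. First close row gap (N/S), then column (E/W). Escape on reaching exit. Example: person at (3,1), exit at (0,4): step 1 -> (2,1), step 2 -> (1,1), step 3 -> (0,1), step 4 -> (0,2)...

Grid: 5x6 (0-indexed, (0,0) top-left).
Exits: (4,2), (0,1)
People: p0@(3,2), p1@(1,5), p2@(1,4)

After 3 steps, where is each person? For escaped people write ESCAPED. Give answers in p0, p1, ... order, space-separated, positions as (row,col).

Step 1: p0:(3,2)->(4,2)->EXIT | p1:(1,5)->(0,5) | p2:(1,4)->(0,4)
Step 2: p0:escaped | p1:(0,5)->(0,4) | p2:(0,4)->(0,3)
Step 3: p0:escaped | p1:(0,4)->(0,3) | p2:(0,3)->(0,2)

ESCAPED (0,3) (0,2)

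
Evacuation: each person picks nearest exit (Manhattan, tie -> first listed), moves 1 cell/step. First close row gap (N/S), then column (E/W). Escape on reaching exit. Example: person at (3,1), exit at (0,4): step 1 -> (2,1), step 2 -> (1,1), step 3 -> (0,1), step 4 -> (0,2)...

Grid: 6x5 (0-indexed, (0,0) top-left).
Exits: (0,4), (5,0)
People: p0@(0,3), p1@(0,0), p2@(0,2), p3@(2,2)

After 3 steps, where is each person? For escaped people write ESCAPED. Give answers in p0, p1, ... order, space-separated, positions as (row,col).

Step 1: p0:(0,3)->(0,4)->EXIT | p1:(0,0)->(0,1) | p2:(0,2)->(0,3) | p3:(2,2)->(1,2)
Step 2: p0:escaped | p1:(0,1)->(0,2) | p2:(0,3)->(0,4)->EXIT | p3:(1,2)->(0,2)
Step 3: p0:escaped | p1:(0,2)->(0,3) | p2:escaped | p3:(0,2)->(0,3)

ESCAPED (0,3) ESCAPED (0,3)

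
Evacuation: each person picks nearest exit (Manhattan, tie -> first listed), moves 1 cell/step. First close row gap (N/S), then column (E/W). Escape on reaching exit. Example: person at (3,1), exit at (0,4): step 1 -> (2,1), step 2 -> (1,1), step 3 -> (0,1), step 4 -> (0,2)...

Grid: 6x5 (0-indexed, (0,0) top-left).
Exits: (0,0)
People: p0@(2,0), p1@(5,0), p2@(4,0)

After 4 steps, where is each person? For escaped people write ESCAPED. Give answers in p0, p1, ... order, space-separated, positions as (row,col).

Step 1: p0:(2,0)->(1,0) | p1:(5,0)->(4,0) | p2:(4,0)->(3,0)
Step 2: p0:(1,0)->(0,0)->EXIT | p1:(4,0)->(3,0) | p2:(3,0)->(2,0)
Step 3: p0:escaped | p1:(3,0)->(2,0) | p2:(2,0)->(1,0)
Step 4: p0:escaped | p1:(2,0)->(1,0) | p2:(1,0)->(0,0)->EXIT

ESCAPED (1,0) ESCAPED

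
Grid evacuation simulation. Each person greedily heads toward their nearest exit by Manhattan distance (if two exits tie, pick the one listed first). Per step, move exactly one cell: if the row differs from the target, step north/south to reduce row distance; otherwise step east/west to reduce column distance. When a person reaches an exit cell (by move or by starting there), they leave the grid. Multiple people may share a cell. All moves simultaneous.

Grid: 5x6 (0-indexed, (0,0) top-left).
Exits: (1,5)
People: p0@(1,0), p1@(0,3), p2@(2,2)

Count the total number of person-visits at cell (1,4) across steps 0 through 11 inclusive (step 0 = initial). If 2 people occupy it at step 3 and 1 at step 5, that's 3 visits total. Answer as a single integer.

Step 0: p0@(1,0) p1@(0,3) p2@(2,2) -> at (1,4): 0 [-], cum=0
Step 1: p0@(1,1) p1@(1,3) p2@(1,2) -> at (1,4): 0 [-], cum=0
Step 2: p0@(1,2) p1@(1,4) p2@(1,3) -> at (1,4): 1 [p1], cum=1
Step 3: p0@(1,3) p1@ESC p2@(1,4) -> at (1,4): 1 [p2], cum=2
Step 4: p0@(1,4) p1@ESC p2@ESC -> at (1,4): 1 [p0], cum=3
Step 5: p0@ESC p1@ESC p2@ESC -> at (1,4): 0 [-], cum=3
Total visits = 3

Answer: 3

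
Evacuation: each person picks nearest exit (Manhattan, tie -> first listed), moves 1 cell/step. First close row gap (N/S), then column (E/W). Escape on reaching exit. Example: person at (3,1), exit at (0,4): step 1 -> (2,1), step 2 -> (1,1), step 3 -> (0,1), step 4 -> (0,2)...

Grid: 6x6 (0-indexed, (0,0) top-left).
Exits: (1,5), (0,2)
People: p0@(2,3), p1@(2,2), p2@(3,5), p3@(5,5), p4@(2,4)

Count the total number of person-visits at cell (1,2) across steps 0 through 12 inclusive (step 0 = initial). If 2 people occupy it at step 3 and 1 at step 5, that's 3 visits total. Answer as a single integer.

Answer: 1

Derivation:
Step 0: p0@(2,3) p1@(2,2) p2@(3,5) p3@(5,5) p4@(2,4) -> at (1,2): 0 [-], cum=0
Step 1: p0@(1,3) p1@(1,2) p2@(2,5) p3@(4,5) p4@(1,4) -> at (1,2): 1 [p1], cum=1
Step 2: p0@(1,4) p1@ESC p2@ESC p3@(3,5) p4@ESC -> at (1,2): 0 [-], cum=1
Step 3: p0@ESC p1@ESC p2@ESC p3@(2,5) p4@ESC -> at (1,2): 0 [-], cum=1
Step 4: p0@ESC p1@ESC p2@ESC p3@ESC p4@ESC -> at (1,2): 0 [-], cum=1
Total visits = 1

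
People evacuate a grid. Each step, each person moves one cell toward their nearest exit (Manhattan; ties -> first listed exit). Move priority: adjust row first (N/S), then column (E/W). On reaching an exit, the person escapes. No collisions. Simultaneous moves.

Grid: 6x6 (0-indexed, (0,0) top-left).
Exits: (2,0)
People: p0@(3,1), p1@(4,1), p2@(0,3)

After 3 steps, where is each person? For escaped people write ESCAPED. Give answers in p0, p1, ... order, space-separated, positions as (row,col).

Step 1: p0:(3,1)->(2,1) | p1:(4,1)->(3,1) | p2:(0,3)->(1,3)
Step 2: p0:(2,1)->(2,0)->EXIT | p1:(3,1)->(2,1) | p2:(1,3)->(2,3)
Step 3: p0:escaped | p1:(2,1)->(2,0)->EXIT | p2:(2,3)->(2,2)

ESCAPED ESCAPED (2,2)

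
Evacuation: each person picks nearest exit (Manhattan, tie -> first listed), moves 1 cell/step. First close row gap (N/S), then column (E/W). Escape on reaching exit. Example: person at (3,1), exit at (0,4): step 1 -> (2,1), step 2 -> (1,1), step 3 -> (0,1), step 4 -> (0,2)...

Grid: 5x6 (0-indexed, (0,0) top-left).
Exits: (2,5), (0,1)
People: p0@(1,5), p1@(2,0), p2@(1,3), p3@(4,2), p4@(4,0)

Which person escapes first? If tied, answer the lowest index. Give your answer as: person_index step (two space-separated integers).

Answer: 0 1

Derivation:
Step 1: p0:(1,5)->(2,5)->EXIT | p1:(2,0)->(1,0) | p2:(1,3)->(2,3) | p3:(4,2)->(3,2) | p4:(4,0)->(3,0)
Step 2: p0:escaped | p1:(1,0)->(0,0) | p2:(2,3)->(2,4) | p3:(3,2)->(2,2) | p4:(3,0)->(2,0)
Step 3: p0:escaped | p1:(0,0)->(0,1)->EXIT | p2:(2,4)->(2,5)->EXIT | p3:(2,2)->(2,3) | p4:(2,0)->(1,0)
Step 4: p0:escaped | p1:escaped | p2:escaped | p3:(2,3)->(2,4) | p4:(1,0)->(0,0)
Step 5: p0:escaped | p1:escaped | p2:escaped | p3:(2,4)->(2,5)->EXIT | p4:(0,0)->(0,1)->EXIT
Exit steps: [1, 3, 3, 5, 5]
First to escape: p0 at step 1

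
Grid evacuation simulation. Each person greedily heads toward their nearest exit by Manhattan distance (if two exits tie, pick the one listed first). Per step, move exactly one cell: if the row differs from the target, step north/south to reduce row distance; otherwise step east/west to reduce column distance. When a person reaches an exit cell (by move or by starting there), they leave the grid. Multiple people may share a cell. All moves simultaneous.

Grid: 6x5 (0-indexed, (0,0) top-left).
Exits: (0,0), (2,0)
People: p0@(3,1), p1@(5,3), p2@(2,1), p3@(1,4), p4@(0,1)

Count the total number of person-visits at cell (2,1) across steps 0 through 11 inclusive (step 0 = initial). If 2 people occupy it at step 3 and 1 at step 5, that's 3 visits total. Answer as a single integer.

Answer: 3

Derivation:
Step 0: p0@(3,1) p1@(5,3) p2@(2,1) p3@(1,4) p4@(0,1) -> at (2,1): 1 [p2], cum=1
Step 1: p0@(2,1) p1@(4,3) p2@ESC p3@(0,4) p4@ESC -> at (2,1): 1 [p0], cum=2
Step 2: p0@ESC p1@(3,3) p2@ESC p3@(0,3) p4@ESC -> at (2,1): 0 [-], cum=2
Step 3: p0@ESC p1@(2,3) p2@ESC p3@(0,2) p4@ESC -> at (2,1): 0 [-], cum=2
Step 4: p0@ESC p1@(2,2) p2@ESC p3@(0,1) p4@ESC -> at (2,1): 0 [-], cum=2
Step 5: p0@ESC p1@(2,1) p2@ESC p3@ESC p4@ESC -> at (2,1): 1 [p1], cum=3
Step 6: p0@ESC p1@ESC p2@ESC p3@ESC p4@ESC -> at (2,1): 0 [-], cum=3
Total visits = 3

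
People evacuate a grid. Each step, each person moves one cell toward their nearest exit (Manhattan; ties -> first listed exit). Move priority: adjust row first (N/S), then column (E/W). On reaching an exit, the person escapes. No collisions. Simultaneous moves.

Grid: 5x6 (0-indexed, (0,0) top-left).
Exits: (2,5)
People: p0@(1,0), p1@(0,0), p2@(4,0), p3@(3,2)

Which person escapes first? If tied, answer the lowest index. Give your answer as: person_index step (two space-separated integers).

Answer: 3 4

Derivation:
Step 1: p0:(1,0)->(2,0) | p1:(0,0)->(1,0) | p2:(4,0)->(3,0) | p3:(3,2)->(2,2)
Step 2: p0:(2,0)->(2,1) | p1:(1,0)->(2,0) | p2:(3,0)->(2,0) | p3:(2,2)->(2,3)
Step 3: p0:(2,1)->(2,2) | p1:(2,0)->(2,1) | p2:(2,0)->(2,1) | p3:(2,3)->(2,4)
Step 4: p0:(2,2)->(2,3) | p1:(2,1)->(2,2) | p2:(2,1)->(2,2) | p3:(2,4)->(2,5)->EXIT
Step 5: p0:(2,3)->(2,4) | p1:(2,2)->(2,3) | p2:(2,2)->(2,3) | p3:escaped
Step 6: p0:(2,4)->(2,5)->EXIT | p1:(2,3)->(2,4) | p2:(2,3)->(2,4) | p3:escaped
Step 7: p0:escaped | p1:(2,4)->(2,5)->EXIT | p2:(2,4)->(2,5)->EXIT | p3:escaped
Exit steps: [6, 7, 7, 4]
First to escape: p3 at step 4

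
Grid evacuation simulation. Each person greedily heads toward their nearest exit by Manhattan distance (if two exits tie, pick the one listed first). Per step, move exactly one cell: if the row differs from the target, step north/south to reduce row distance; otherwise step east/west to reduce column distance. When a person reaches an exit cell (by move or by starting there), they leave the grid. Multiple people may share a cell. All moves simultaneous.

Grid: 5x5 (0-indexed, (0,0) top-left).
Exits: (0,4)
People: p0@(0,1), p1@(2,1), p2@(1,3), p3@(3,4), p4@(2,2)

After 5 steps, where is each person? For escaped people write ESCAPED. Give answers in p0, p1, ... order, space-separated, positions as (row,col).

Step 1: p0:(0,1)->(0,2) | p1:(2,1)->(1,1) | p2:(1,3)->(0,3) | p3:(3,4)->(2,4) | p4:(2,2)->(1,2)
Step 2: p0:(0,2)->(0,3) | p1:(1,1)->(0,1) | p2:(0,3)->(0,4)->EXIT | p3:(2,4)->(1,4) | p4:(1,2)->(0,2)
Step 3: p0:(0,3)->(0,4)->EXIT | p1:(0,1)->(0,2) | p2:escaped | p3:(1,4)->(0,4)->EXIT | p4:(0,2)->(0,3)
Step 4: p0:escaped | p1:(0,2)->(0,3) | p2:escaped | p3:escaped | p4:(0,3)->(0,4)->EXIT
Step 5: p0:escaped | p1:(0,3)->(0,4)->EXIT | p2:escaped | p3:escaped | p4:escaped

ESCAPED ESCAPED ESCAPED ESCAPED ESCAPED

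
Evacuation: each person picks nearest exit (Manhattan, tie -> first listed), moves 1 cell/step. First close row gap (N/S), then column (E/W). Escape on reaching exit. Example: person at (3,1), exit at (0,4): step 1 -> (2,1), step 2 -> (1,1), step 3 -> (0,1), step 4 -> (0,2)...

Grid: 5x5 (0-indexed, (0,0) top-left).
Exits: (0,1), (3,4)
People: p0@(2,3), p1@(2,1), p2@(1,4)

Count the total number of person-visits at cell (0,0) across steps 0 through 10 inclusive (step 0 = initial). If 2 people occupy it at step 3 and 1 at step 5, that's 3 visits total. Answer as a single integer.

Answer: 0

Derivation:
Step 0: p0@(2,3) p1@(2,1) p2@(1,4) -> at (0,0): 0 [-], cum=0
Step 1: p0@(3,3) p1@(1,1) p2@(2,4) -> at (0,0): 0 [-], cum=0
Step 2: p0@ESC p1@ESC p2@ESC -> at (0,0): 0 [-], cum=0
Total visits = 0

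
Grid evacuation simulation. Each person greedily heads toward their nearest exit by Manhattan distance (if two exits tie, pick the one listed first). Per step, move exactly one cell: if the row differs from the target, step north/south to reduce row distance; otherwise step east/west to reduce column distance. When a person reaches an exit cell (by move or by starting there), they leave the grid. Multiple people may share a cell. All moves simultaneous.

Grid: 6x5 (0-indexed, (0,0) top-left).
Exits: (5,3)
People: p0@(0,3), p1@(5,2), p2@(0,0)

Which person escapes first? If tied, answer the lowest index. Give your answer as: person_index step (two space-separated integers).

Step 1: p0:(0,3)->(1,3) | p1:(5,2)->(5,3)->EXIT | p2:(0,0)->(1,0)
Step 2: p0:(1,3)->(2,3) | p1:escaped | p2:(1,0)->(2,0)
Step 3: p0:(2,3)->(3,3) | p1:escaped | p2:(2,0)->(3,0)
Step 4: p0:(3,3)->(4,3) | p1:escaped | p2:(3,0)->(4,0)
Step 5: p0:(4,3)->(5,3)->EXIT | p1:escaped | p2:(4,0)->(5,0)
Step 6: p0:escaped | p1:escaped | p2:(5,0)->(5,1)
Step 7: p0:escaped | p1:escaped | p2:(5,1)->(5,2)
Step 8: p0:escaped | p1:escaped | p2:(5,2)->(5,3)->EXIT
Exit steps: [5, 1, 8]
First to escape: p1 at step 1

Answer: 1 1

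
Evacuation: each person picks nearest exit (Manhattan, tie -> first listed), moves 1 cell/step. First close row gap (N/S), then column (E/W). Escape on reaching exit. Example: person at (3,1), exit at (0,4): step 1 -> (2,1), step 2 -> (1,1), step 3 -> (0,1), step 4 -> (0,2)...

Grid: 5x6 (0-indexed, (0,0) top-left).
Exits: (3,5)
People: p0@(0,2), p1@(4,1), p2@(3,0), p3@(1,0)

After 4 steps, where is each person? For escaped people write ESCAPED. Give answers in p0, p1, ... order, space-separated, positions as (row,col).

Step 1: p0:(0,2)->(1,2) | p1:(4,1)->(3,1) | p2:(3,0)->(3,1) | p3:(1,0)->(2,0)
Step 2: p0:(1,2)->(2,2) | p1:(3,1)->(3,2) | p2:(3,1)->(3,2) | p3:(2,0)->(3,0)
Step 3: p0:(2,2)->(3,2) | p1:(3,2)->(3,3) | p2:(3,2)->(3,3) | p3:(3,0)->(3,1)
Step 4: p0:(3,2)->(3,3) | p1:(3,3)->(3,4) | p2:(3,3)->(3,4) | p3:(3,1)->(3,2)

(3,3) (3,4) (3,4) (3,2)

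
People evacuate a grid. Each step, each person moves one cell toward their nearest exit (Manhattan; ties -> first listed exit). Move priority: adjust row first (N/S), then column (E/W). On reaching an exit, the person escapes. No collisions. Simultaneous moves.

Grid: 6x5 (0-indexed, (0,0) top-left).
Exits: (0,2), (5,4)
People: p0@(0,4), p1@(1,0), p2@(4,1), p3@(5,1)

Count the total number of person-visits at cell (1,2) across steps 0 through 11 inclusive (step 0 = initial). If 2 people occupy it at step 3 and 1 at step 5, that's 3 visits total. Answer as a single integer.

Step 0: p0@(0,4) p1@(1,0) p2@(4,1) p3@(5,1) -> at (1,2): 0 [-], cum=0
Step 1: p0@(0,3) p1@(0,0) p2@(5,1) p3@(5,2) -> at (1,2): 0 [-], cum=0
Step 2: p0@ESC p1@(0,1) p2@(5,2) p3@(5,3) -> at (1,2): 0 [-], cum=0
Step 3: p0@ESC p1@ESC p2@(5,3) p3@ESC -> at (1,2): 0 [-], cum=0
Step 4: p0@ESC p1@ESC p2@ESC p3@ESC -> at (1,2): 0 [-], cum=0
Total visits = 0

Answer: 0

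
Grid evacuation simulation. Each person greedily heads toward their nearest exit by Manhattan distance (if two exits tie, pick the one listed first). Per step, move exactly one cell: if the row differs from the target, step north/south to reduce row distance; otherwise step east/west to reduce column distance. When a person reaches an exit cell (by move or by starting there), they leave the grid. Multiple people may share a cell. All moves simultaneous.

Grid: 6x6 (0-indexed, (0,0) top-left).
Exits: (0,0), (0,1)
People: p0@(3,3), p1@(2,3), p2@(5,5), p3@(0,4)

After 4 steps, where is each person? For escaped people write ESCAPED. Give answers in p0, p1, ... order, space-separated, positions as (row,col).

Step 1: p0:(3,3)->(2,3) | p1:(2,3)->(1,3) | p2:(5,5)->(4,5) | p3:(0,4)->(0,3)
Step 2: p0:(2,3)->(1,3) | p1:(1,3)->(0,3) | p2:(4,5)->(3,5) | p3:(0,3)->(0,2)
Step 3: p0:(1,3)->(0,3) | p1:(0,3)->(0,2) | p2:(3,5)->(2,5) | p3:(0,2)->(0,1)->EXIT
Step 4: p0:(0,3)->(0,2) | p1:(0,2)->(0,1)->EXIT | p2:(2,5)->(1,5) | p3:escaped

(0,2) ESCAPED (1,5) ESCAPED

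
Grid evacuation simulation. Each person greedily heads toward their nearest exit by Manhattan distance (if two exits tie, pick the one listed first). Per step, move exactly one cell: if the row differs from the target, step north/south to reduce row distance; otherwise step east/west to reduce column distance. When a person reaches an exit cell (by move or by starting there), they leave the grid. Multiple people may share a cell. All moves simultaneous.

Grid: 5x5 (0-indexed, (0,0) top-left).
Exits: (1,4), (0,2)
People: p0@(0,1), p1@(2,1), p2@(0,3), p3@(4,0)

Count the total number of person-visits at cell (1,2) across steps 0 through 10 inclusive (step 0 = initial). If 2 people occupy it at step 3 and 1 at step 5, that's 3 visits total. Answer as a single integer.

Step 0: p0@(0,1) p1@(2,1) p2@(0,3) p3@(4,0) -> at (1,2): 0 [-], cum=0
Step 1: p0@ESC p1@(1,1) p2@ESC p3@(3,0) -> at (1,2): 0 [-], cum=0
Step 2: p0@ESC p1@(0,1) p2@ESC p3@(2,0) -> at (1,2): 0 [-], cum=0
Step 3: p0@ESC p1@ESC p2@ESC p3@(1,0) -> at (1,2): 0 [-], cum=0
Step 4: p0@ESC p1@ESC p2@ESC p3@(0,0) -> at (1,2): 0 [-], cum=0
Step 5: p0@ESC p1@ESC p2@ESC p3@(0,1) -> at (1,2): 0 [-], cum=0
Step 6: p0@ESC p1@ESC p2@ESC p3@ESC -> at (1,2): 0 [-], cum=0
Total visits = 0

Answer: 0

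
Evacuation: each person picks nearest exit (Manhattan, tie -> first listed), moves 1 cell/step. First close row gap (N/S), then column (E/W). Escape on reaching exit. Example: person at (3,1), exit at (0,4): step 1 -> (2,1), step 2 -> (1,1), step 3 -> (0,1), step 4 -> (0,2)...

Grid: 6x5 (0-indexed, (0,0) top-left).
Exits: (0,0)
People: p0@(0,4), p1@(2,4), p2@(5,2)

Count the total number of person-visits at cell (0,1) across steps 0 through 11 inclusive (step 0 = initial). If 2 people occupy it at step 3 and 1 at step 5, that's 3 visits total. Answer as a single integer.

Step 0: p0@(0,4) p1@(2,4) p2@(5,2) -> at (0,1): 0 [-], cum=0
Step 1: p0@(0,3) p1@(1,4) p2@(4,2) -> at (0,1): 0 [-], cum=0
Step 2: p0@(0,2) p1@(0,4) p2@(3,2) -> at (0,1): 0 [-], cum=0
Step 3: p0@(0,1) p1@(0,3) p2@(2,2) -> at (0,1): 1 [p0], cum=1
Step 4: p0@ESC p1@(0,2) p2@(1,2) -> at (0,1): 0 [-], cum=1
Step 5: p0@ESC p1@(0,1) p2@(0,2) -> at (0,1): 1 [p1], cum=2
Step 6: p0@ESC p1@ESC p2@(0,1) -> at (0,1): 1 [p2], cum=3
Step 7: p0@ESC p1@ESC p2@ESC -> at (0,1): 0 [-], cum=3
Total visits = 3

Answer: 3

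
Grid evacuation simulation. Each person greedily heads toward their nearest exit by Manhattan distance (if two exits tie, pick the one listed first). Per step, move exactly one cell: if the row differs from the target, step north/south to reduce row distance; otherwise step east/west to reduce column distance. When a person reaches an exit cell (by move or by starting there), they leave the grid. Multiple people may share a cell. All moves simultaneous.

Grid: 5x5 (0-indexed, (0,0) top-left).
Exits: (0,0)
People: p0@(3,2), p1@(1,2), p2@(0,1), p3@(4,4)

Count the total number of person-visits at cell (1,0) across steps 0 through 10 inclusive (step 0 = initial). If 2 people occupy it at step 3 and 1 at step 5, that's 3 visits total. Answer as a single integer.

Step 0: p0@(3,2) p1@(1,2) p2@(0,1) p3@(4,4) -> at (1,0): 0 [-], cum=0
Step 1: p0@(2,2) p1@(0,2) p2@ESC p3@(3,4) -> at (1,0): 0 [-], cum=0
Step 2: p0@(1,2) p1@(0,1) p2@ESC p3@(2,4) -> at (1,0): 0 [-], cum=0
Step 3: p0@(0,2) p1@ESC p2@ESC p3@(1,4) -> at (1,0): 0 [-], cum=0
Step 4: p0@(0,1) p1@ESC p2@ESC p3@(0,4) -> at (1,0): 0 [-], cum=0
Step 5: p0@ESC p1@ESC p2@ESC p3@(0,3) -> at (1,0): 0 [-], cum=0
Step 6: p0@ESC p1@ESC p2@ESC p3@(0,2) -> at (1,0): 0 [-], cum=0
Step 7: p0@ESC p1@ESC p2@ESC p3@(0,1) -> at (1,0): 0 [-], cum=0
Step 8: p0@ESC p1@ESC p2@ESC p3@ESC -> at (1,0): 0 [-], cum=0
Total visits = 0

Answer: 0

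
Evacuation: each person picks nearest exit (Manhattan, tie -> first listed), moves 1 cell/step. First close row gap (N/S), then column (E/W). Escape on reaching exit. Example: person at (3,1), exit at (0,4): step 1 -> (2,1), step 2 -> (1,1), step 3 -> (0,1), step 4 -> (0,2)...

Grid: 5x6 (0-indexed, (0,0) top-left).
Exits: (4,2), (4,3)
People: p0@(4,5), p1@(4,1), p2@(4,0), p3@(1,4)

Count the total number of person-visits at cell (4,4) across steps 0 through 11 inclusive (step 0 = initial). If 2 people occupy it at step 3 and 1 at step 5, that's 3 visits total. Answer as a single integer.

Step 0: p0@(4,5) p1@(4,1) p2@(4,0) p3@(1,4) -> at (4,4): 0 [-], cum=0
Step 1: p0@(4,4) p1@ESC p2@(4,1) p3@(2,4) -> at (4,4): 1 [p0], cum=1
Step 2: p0@ESC p1@ESC p2@ESC p3@(3,4) -> at (4,4): 0 [-], cum=1
Step 3: p0@ESC p1@ESC p2@ESC p3@(4,4) -> at (4,4): 1 [p3], cum=2
Step 4: p0@ESC p1@ESC p2@ESC p3@ESC -> at (4,4): 0 [-], cum=2
Total visits = 2

Answer: 2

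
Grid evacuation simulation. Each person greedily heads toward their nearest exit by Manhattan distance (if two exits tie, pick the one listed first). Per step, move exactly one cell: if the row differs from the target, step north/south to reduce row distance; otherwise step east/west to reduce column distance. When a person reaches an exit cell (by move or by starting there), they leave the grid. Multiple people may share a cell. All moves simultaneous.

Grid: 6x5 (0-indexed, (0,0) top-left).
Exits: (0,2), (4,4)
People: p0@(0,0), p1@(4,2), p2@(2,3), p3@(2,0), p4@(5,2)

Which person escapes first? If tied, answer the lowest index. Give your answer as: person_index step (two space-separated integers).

Answer: 0 2

Derivation:
Step 1: p0:(0,0)->(0,1) | p1:(4,2)->(4,3) | p2:(2,3)->(1,3) | p3:(2,0)->(1,0) | p4:(5,2)->(4,2)
Step 2: p0:(0,1)->(0,2)->EXIT | p1:(4,3)->(4,4)->EXIT | p2:(1,3)->(0,3) | p3:(1,0)->(0,0) | p4:(4,2)->(4,3)
Step 3: p0:escaped | p1:escaped | p2:(0,3)->(0,2)->EXIT | p3:(0,0)->(0,1) | p4:(4,3)->(4,4)->EXIT
Step 4: p0:escaped | p1:escaped | p2:escaped | p3:(0,1)->(0,2)->EXIT | p4:escaped
Exit steps: [2, 2, 3, 4, 3]
First to escape: p0 at step 2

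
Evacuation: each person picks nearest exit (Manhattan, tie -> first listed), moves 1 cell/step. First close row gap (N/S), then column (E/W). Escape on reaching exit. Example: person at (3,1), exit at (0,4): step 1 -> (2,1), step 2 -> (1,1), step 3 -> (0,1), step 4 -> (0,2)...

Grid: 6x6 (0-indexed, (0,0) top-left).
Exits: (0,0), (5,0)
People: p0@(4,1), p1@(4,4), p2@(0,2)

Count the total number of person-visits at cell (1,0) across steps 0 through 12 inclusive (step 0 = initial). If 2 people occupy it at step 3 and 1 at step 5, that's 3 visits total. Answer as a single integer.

Step 0: p0@(4,1) p1@(4,4) p2@(0,2) -> at (1,0): 0 [-], cum=0
Step 1: p0@(5,1) p1@(5,4) p2@(0,1) -> at (1,0): 0 [-], cum=0
Step 2: p0@ESC p1@(5,3) p2@ESC -> at (1,0): 0 [-], cum=0
Step 3: p0@ESC p1@(5,2) p2@ESC -> at (1,0): 0 [-], cum=0
Step 4: p0@ESC p1@(5,1) p2@ESC -> at (1,0): 0 [-], cum=0
Step 5: p0@ESC p1@ESC p2@ESC -> at (1,0): 0 [-], cum=0
Total visits = 0

Answer: 0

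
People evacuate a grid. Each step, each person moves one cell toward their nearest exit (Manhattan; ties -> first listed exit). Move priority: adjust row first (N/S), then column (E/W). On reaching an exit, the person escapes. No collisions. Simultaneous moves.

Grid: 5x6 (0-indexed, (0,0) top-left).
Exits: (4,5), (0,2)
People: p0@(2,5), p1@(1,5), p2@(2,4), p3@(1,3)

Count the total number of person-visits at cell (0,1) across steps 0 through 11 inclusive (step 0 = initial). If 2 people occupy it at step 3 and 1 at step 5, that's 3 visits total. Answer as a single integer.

Answer: 0

Derivation:
Step 0: p0@(2,5) p1@(1,5) p2@(2,4) p3@(1,3) -> at (0,1): 0 [-], cum=0
Step 1: p0@(3,5) p1@(2,5) p2@(3,4) p3@(0,3) -> at (0,1): 0 [-], cum=0
Step 2: p0@ESC p1@(3,5) p2@(4,4) p3@ESC -> at (0,1): 0 [-], cum=0
Step 3: p0@ESC p1@ESC p2@ESC p3@ESC -> at (0,1): 0 [-], cum=0
Total visits = 0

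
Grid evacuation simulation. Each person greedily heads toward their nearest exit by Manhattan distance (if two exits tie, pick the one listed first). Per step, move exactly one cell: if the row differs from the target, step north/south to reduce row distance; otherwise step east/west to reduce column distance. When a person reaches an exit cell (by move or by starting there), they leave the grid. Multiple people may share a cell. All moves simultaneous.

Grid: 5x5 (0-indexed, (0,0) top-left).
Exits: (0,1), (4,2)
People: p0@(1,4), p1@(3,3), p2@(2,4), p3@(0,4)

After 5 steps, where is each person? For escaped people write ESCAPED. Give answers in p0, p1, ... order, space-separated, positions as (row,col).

Step 1: p0:(1,4)->(0,4) | p1:(3,3)->(4,3) | p2:(2,4)->(3,4) | p3:(0,4)->(0,3)
Step 2: p0:(0,4)->(0,3) | p1:(4,3)->(4,2)->EXIT | p2:(3,4)->(4,4) | p3:(0,3)->(0,2)
Step 3: p0:(0,3)->(0,2) | p1:escaped | p2:(4,4)->(4,3) | p3:(0,2)->(0,1)->EXIT
Step 4: p0:(0,2)->(0,1)->EXIT | p1:escaped | p2:(4,3)->(4,2)->EXIT | p3:escaped

ESCAPED ESCAPED ESCAPED ESCAPED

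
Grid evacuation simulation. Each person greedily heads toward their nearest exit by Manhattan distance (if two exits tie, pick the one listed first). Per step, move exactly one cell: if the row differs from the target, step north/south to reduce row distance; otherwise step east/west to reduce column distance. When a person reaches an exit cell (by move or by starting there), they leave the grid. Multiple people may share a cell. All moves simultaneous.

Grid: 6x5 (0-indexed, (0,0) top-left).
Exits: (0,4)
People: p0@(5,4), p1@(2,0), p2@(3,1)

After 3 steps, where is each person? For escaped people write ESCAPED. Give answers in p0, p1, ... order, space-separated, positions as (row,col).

Step 1: p0:(5,4)->(4,4) | p1:(2,0)->(1,0) | p2:(3,1)->(2,1)
Step 2: p0:(4,4)->(3,4) | p1:(1,0)->(0,0) | p2:(2,1)->(1,1)
Step 3: p0:(3,4)->(2,4) | p1:(0,0)->(0,1) | p2:(1,1)->(0,1)

(2,4) (0,1) (0,1)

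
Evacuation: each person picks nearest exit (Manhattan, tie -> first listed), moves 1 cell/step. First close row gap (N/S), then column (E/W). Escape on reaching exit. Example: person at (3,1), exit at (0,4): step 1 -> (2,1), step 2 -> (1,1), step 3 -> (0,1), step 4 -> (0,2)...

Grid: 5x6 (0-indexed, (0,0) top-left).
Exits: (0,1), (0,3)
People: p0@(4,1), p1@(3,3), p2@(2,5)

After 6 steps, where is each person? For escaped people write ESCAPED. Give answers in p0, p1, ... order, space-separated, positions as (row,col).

Step 1: p0:(4,1)->(3,1) | p1:(3,3)->(2,3) | p2:(2,5)->(1,5)
Step 2: p0:(3,1)->(2,1) | p1:(2,3)->(1,3) | p2:(1,5)->(0,5)
Step 3: p0:(2,1)->(1,1) | p1:(1,3)->(0,3)->EXIT | p2:(0,5)->(0,4)
Step 4: p0:(1,1)->(0,1)->EXIT | p1:escaped | p2:(0,4)->(0,3)->EXIT

ESCAPED ESCAPED ESCAPED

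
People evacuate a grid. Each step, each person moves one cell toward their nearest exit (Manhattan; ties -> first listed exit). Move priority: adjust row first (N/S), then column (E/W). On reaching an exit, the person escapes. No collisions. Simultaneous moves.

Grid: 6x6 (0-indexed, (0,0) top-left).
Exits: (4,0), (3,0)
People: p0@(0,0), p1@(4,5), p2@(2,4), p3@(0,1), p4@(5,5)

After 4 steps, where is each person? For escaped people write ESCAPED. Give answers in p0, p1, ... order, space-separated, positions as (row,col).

Step 1: p0:(0,0)->(1,0) | p1:(4,5)->(4,4) | p2:(2,4)->(3,4) | p3:(0,1)->(1,1) | p4:(5,5)->(4,5)
Step 2: p0:(1,0)->(2,0) | p1:(4,4)->(4,3) | p2:(3,4)->(3,3) | p3:(1,1)->(2,1) | p4:(4,5)->(4,4)
Step 3: p0:(2,0)->(3,0)->EXIT | p1:(4,3)->(4,2) | p2:(3,3)->(3,2) | p3:(2,1)->(3,1) | p4:(4,4)->(4,3)
Step 4: p0:escaped | p1:(4,2)->(4,1) | p2:(3,2)->(3,1) | p3:(3,1)->(3,0)->EXIT | p4:(4,3)->(4,2)

ESCAPED (4,1) (3,1) ESCAPED (4,2)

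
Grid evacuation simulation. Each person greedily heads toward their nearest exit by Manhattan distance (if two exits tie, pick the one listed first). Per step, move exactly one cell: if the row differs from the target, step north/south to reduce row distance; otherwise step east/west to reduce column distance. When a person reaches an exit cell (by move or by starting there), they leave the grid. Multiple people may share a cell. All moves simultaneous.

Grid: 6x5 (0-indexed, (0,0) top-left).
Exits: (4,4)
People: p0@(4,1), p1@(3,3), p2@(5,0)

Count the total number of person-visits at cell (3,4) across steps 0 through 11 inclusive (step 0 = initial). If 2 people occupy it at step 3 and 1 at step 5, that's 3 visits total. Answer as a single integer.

Answer: 0

Derivation:
Step 0: p0@(4,1) p1@(3,3) p2@(5,0) -> at (3,4): 0 [-], cum=0
Step 1: p0@(4,2) p1@(4,3) p2@(4,0) -> at (3,4): 0 [-], cum=0
Step 2: p0@(4,3) p1@ESC p2@(4,1) -> at (3,4): 0 [-], cum=0
Step 3: p0@ESC p1@ESC p2@(4,2) -> at (3,4): 0 [-], cum=0
Step 4: p0@ESC p1@ESC p2@(4,3) -> at (3,4): 0 [-], cum=0
Step 5: p0@ESC p1@ESC p2@ESC -> at (3,4): 0 [-], cum=0
Total visits = 0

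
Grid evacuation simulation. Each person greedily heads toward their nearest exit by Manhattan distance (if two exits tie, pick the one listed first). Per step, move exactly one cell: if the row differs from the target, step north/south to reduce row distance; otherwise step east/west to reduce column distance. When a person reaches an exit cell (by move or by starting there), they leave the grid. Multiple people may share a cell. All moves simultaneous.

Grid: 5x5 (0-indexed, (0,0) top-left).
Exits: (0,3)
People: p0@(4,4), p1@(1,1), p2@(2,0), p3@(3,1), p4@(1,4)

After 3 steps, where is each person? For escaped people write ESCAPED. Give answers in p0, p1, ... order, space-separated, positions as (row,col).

Step 1: p0:(4,4)->(3,4) | p1:(1,1)->(0,1) | p2:(2,0)->(1,0) | p3:(3,1)->(2,1) | p4:(1,4)->(0,4)
Step 2: p0:(3,4)->(2,4) | p1:(0,1)->(0,2) | p2:(1,0)->(0,0) | p3:(2,1)->(1,1) | p4:(0,4)->(0,3)->EXIT
Step 3: p0:(2,4)->(1,4) | p1:(0,2)->(0,3)->EXIT | p2:(0,0)->(0,1) | p3:(1,1)->(0,1) | p4:escaped

(1,4) ESCAPED (0,1) (0,1) ESCAPED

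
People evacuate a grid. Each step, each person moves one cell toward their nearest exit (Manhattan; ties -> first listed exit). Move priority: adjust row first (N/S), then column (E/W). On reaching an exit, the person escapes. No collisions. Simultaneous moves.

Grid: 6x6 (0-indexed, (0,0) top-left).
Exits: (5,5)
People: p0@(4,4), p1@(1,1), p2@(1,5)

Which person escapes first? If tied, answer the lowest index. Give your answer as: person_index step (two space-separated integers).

Step 1: p0:(4,4)->(5,4) | p1:(1,1)->(2,1) | p2:(1,5)->(2,5)
Step 2: p0:(5,4)->(5,5)->EXIT | p1:(2,1)->(3,1) | p2:(2,5)->(3,5)
Step 3: p0:escaped | p1:(3,1)->(4,1) | p2:(3,5)->(4,5)
Step 4: p0:escaped | p1:(4,1)->(5,1) | p2:(4,5)->(5,5)->EXIT
Step 5: p0:escaped | p1:(5,1)->(5,2) | p2:escaped
Step 6: p0:escaped | p1:(5,2)->(5,3) | p2:escaped
Step 7: p0:escaped | p1:(5,3)->(5,4) | p2:escaped
Step 8: p0:escaped | p1:(5,4)->(5,5)->EXIT | p2:escaped
Exit steps: [2, 8, 4]
First to escape: p0 at step 2

Answer: 0 2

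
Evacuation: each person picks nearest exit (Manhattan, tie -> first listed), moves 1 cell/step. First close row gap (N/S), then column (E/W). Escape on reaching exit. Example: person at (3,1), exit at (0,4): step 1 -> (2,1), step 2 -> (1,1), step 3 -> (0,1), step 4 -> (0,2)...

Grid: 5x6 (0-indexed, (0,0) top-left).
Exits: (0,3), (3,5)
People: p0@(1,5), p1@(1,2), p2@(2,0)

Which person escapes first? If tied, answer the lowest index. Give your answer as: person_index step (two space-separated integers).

Step 1: p0:(1,5)->(2,5) | p1:(1,2)->(0,2) | p2:(2,0)->(1,0)
Step 2: p0:(2,5)->(3,5)->EXIT | p1:(0,2)->(0,3)->EXIT | p2:(1,0)->(0,0)
Step 3: p0:escaped | p1:escaped | p2:(0,0)->(0,1)
Step 4: p0:escaped | p1:escaped | p2:(0,1)->(0,2)
Step 5: p0:escaped | p1:escaped | p2:(0,2)->(0,3)->EXIT
Exit steps: [2, 2, 5]
First to escape: p0 at step 2

Answer: 0 2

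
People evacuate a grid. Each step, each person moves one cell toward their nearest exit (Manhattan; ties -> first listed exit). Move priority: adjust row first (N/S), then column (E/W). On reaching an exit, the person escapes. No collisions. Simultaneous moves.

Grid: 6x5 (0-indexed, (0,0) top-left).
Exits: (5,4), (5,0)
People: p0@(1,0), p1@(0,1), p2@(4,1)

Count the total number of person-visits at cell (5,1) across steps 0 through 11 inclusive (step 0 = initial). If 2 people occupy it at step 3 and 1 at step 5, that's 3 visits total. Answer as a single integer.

Step 0: p0@(1,0) p1@(0,1) p2@(4,1) -> at (5,1): 0 [-], cum=0
Step 1: p0@(2,0) p1@(1,1) p2@(5,1) -> at (5,1): 1 [p2], cum=1
Step 2: p0@(3,0) p1@(2,1) p2@ESC -> at (5,1): 0 [-], cum=1
Step 3: p0@(4,0) p1@(3,1) p2@ESC -> at (5,1): 0 [-], cum=1
Step 4: p0@ESC p1@(4,1) p2@ESC -> at (5,1): 0 [-], cum=1
Step 5: p0@ESC p1@(5,1) p2@ESC -> at (5,1): 1 [p1], cum=2
Step 6: p0@ESC p1@ESC p2@ESC -> at (5,1): 0 [-], cum=2
Total visits = 2

Answer: 2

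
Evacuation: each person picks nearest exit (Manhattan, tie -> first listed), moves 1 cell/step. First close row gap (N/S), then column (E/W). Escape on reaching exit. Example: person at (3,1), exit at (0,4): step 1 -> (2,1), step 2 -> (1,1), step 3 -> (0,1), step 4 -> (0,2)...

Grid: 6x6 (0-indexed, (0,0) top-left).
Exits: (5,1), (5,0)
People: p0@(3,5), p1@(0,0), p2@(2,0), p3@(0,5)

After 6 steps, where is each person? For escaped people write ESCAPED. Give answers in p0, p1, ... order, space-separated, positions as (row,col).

Step 1: p0:(3,5)->(4,5) | p1:(0,0)->(1,0) | p2:(2,0)->(3,0) | p3:(0,5)->(1,5)
Step 2: p0:(4,5)->(5,5) | p1:(1,0)->(2,0) | p2:(3,0)->(4,0) | p3:(1,5)->(2,5)
Step 3: p0:(5,5)->(5,4) | p1:(2,0)->(3,0) | p2:(4,0)->(5,0)->EXIT | p3:(2,5)->(3,5)
Step 4: p0:(5,4)->(5,3) | p1:(3,0)->(4,0) | p2:escaped | p3:(3,5)->(4,5)
Step 5: p0:(5,3)->(5,2) | p1:(4,0)->(5,0)->EXIT | p2:escaped | p3:(4,5)->(5,5)
Step 6: p0:(5,2)->(5,1)->EXIT | p1:escaped | p2:escaped | p3:(5,5)->(5,4)

ESCAPED ESCAPED ESCAPED (5,4)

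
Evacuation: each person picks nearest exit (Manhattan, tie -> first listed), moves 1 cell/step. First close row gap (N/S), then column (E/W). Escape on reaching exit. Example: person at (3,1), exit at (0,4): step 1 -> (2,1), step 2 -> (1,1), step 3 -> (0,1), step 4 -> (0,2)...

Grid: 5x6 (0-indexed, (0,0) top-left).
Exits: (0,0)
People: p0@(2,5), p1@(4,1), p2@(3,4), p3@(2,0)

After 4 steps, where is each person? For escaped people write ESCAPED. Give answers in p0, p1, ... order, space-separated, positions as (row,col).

Step 1: p0:(2,5)->(1,5) | p1:(4,1)->(3,1) | p2:(3,4)->(2,4) | p3:(2,0)->(1,0)
Step 2: p0:(1,5)->(0,5) | p1:(3,1)->(2,1) | p2:(2,4)->(1,4) | p3:(1,0)->(0,0)->EXIT
Step 3: p0:(0,5)->(0,4) | p1:(2,1)->(1,1) | p2:(1,4)->(0,4) | p3:escaped
Step 4: p0:(0,4)->(0,3) | p1:(1,1)->(0,1) | p2:(0,4)->(0,3) | p3:escaped

(0,3) (0,1) (0,3) ESCAPED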